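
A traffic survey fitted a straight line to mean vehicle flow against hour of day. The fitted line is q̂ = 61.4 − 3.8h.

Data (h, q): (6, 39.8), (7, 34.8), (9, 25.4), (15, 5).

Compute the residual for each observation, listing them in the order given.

h=6: q̂ = 61.4 − 3.8·6 = 38.6; r = 39.8 − 38.6 = 1.2
h=7: q̂ = 61.4 − 3.8·7 = 34.8; r = 34.8 − 34.8 = 0
h=9: q̂ = 61.4 − 3.8·9 = 27.2; r = 25.4 − 27.2 = -1.8
h=15: q̂ = 61.4 − 3.8·15 = 4.4; r = 5 − 4.4 = 0.6

1.2, 0, -1.8, 0.6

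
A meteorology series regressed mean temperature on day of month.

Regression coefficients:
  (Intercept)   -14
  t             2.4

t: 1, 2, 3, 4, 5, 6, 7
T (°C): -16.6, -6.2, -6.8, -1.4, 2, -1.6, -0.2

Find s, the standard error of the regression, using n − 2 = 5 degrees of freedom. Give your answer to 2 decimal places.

s = 3.79

t=1: ŷ = -14 + 2.4·1 = -11.6; e = -16.6 − (-11.6) = -5
t=2: ŷ = -14 + 2.4·2 = -9.2; e = -6.2 − (-9.2) = 3
t=3: ŷ = -14 + 2.4·3 = -6.8; e = -6.8 − (-6.8) = 0
t=4: ŷ = -14 + 2.4·4 = -4.4; e = -1.4 − (-4.4) = 3
t=5: ŷ = -14 + 2.4·5 = -2; e = 2 − (-2) = 4
t=6: ŷ = -14 + 2.4·6 = 0.4; e = -1.6 − 0.4 = -2
t=7: ŷ = -14 + 2.4·7 = 2.8; e = -0.2 − 2.8 = -3
SSE = 25 + 9 + 0 + 9 + 16 + 4 + 9 = 72
s = √(72/5) = √14.4 ≈ 3.79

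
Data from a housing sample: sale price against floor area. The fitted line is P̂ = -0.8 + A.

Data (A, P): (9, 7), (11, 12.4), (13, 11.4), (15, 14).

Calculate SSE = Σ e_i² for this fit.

A=9: P̂ = -0.8 + 9 = 8.2; e = 7 − 8.2 = -1.2
A=11: P̂ = -0.8 + 11 = 10.2; e = 12.4 − 10.2 = 2.2
A=13: P̂ = -0.8 + 13 = 12.2; e = 11.4 − 12.2 = -0.8
A=15: P̂ = -0.8 + 15 = 14.2; e = 14 − 14.2 = -0.2
SSE = 1.44 + 4.84 + 0.64 + 0.04 = 6.96

SSE = 6.96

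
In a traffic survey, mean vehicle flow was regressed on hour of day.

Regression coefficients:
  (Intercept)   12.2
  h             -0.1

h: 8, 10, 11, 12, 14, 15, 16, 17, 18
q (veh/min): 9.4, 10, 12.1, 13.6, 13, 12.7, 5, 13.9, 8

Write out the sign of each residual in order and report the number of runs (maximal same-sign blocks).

h=8: q̂ = 12.2 − 0.1·8 = 11.4; e = 9.4 − 11.4 = -2
h=10: q̂ = 12.2 − 0.1·10 = 11.2; e = 10 − 11.2 = -1.2
h=11: q̂ = 12.2 − 0.1·11 = 11.1; e = 12.1 − 11.1 = 1
h=12: q̂ = 12.2 − 0.1·12 = 11; e = 13.6 − 11 = 2.6
h=14: q̂ = 12.2 − 0.1·14 = 10.8; e = 13 − 10.8 = 2.2
h=15: q̂ = 12.2 − 0.1·15 = 10.7; e = 12.7 − 10.7 = 2
h=16: q̂ = 12.2 − 0.1·16 = 10.6; e = 5 − 10.6 = -5.6
h=17: q̂ = 12.2 − 0.1·17 = 10.5; e = 13.9 − 10.5 = 3.4
h=18: q̂ = 12.2 − 0.1·18 = 10.4; e = 8 − 10.4 = -2.4
Signs: − − + + + + − + −
Runs: −×2, +×4, −×1, +×1, −×1 → 5

5 runs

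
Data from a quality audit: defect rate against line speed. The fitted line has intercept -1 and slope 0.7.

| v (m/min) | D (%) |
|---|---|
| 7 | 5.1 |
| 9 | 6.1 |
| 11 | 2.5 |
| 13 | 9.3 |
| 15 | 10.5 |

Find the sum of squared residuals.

v=7: D̂ = -1 + 0.7·7 = 3.9; e = 5.1 − 3.9 = 1.2
v=9: D̂ = -1 + 0.7·9 = 5.3; e = 6.1 − 5.3 = 0.8
v=11: D̂ = -1 + 0.7·11 = 6.7; e = 2.5 − 6.7 = -4.2
v=13: D̂ = -1 + 0.7·13 = 8.1; e = 9.3 − 8.1 = 1.2
v=15: D̂ = -1 + 0.7·15 = 9.5; e = 10.5 − 9.5 = 1
SSE = 1.44 + 0.64 + 17.64 + 1.44 + 1 = 22.16

SSE = 22.16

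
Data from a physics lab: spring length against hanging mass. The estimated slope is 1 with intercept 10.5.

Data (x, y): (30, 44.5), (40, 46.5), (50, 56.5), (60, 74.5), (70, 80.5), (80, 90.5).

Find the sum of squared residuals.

x=30: ŷ = 10.5 + 30 = 40.5; e = 44.5 − 40.5 = 4
x=40: ŷ = 10.5 + 40 = 50.5; e = 46.5 − 50.5 = -4
x=50: ŷ = 10.5 + 50 = 60.5; e = 56.5 − 60.5 = -4
x=60: ŷ = 10.5 + 60 = 70.5; e = 74.5 − 70.5 = 4
x=70: ŷ = 10.5 + 70 = 80.5; e = 80.5 − 80.5 = 0
x=80: ŷ = 10.5 + 80 = 90.5; e = 90.5 − 90.5 = 0
SSE = 16 + 16 + 16 + 16 + 0 + 0 = 64

SSE = 64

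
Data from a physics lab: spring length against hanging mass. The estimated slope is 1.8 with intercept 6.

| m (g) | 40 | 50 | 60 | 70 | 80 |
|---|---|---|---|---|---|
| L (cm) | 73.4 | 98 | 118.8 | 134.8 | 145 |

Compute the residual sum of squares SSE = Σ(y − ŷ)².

SSE = 81.04

m=40: L̂ = 6 + 1.8·40 = 78; r = 73.4 − 78 = -4.6
m=50: L̂ = 6 + 1.8·50 = 96; r = 98 − 96 = 2
m=60: L̂ = 6 + 1.8·60 = 114; r = 118.8 − 114 = 4.8
m=70: L̂ = 6 + 1.8·70 = 132; r = 134.8 − 132 = 2.8
m=80: L̂ = 6 + 1.8·80 = 150; r = 145 − 150 = -5
SSE = 21.16 + 4 + 23.04 + 7.84 + 25 = 81.04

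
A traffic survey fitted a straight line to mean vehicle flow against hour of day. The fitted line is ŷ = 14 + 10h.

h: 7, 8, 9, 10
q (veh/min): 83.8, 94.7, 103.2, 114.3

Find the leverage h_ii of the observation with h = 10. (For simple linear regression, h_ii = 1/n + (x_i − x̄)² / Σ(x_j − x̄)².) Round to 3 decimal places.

h = 0.700

h̄ = (7 + 8 + 9 + 10)/4 = 8.5
Σ(h − h̄)² = 2.25 + 0.25 + 0.25 + 2.25 = 5
h = 1/4 + (1.5)²/5 = 0.25 + 0.45 = 0.700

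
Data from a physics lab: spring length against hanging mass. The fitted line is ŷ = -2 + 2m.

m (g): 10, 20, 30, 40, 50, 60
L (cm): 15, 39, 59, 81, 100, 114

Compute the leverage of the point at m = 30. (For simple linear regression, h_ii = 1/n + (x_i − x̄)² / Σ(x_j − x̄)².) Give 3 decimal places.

h = 0.181

m̄ = (10 + 20 + 30 + 40 + 50 + 60)/6 = 35
Σ(m − m̄)² = 625 + 225 + 25 + 25 + 225 + 625 = 1750
h = 1/6 + (-5)²/1750 = 0.166667 + 0.0142857 = 0.181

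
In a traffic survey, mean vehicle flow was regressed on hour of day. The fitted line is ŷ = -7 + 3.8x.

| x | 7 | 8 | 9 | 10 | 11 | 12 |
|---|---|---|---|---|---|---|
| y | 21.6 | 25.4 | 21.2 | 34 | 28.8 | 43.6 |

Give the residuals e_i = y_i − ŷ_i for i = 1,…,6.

x=7: ŷ = -7 + 3.8·7 = 19.6; e = 21.6 − 19.6 = 2
x=8: ŷ = -7 + 3.8·8 = 23.4; e = 25.4 − 23.4 = 2
x=9: ŷ = -7 + 3.8·9 = 27.2; e = 21.2 − 27.2 = -6
x=10: ŷ = -7 + 3.8·10 = 31; e = 34 − 31 = 3
x=11: ŷ = -7 + 3.8·11 = 34.8; e = 28.8 − 34.8 = -6
x=12: ŷ = -7 + 3.8·12 = 38.6; e = 43.6 − 38.6 = 5

2, 2, -6, 3, -6, 5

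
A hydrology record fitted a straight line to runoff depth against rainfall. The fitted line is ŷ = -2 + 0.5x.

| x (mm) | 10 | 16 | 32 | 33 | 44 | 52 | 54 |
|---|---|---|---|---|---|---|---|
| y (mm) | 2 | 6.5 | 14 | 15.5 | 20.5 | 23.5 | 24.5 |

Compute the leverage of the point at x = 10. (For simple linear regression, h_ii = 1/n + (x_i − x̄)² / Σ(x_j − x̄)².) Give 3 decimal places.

h = 0.488

x̄ = (10 + 16 + 32 + 33 + 44 + 52 + 54)/7 = 34.4286
Σ(x − x̄)² = 596.755 + 339.612 + 5.89796 + 2.04082 + 91.6122 + 308.755 + 383.041 = 1727.71
h = 1/7 + (-24.4286)²/1727.71 = 0.142857 + 0.345401 = 0.488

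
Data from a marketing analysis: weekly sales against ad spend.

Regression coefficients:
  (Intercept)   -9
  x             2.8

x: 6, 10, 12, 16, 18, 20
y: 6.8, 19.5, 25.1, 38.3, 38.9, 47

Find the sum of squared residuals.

x=6: ŷ = -9 + 2.8·6 = 7.8; r = 6.8 − 7.8 = -1
x=10: ŷ = -9 + 2.8·10 = 19; r = 19.5 − 19 = 0.5
x=12: ŷ = -9 + 2.8·12 = 24.6; r = 25.1 − 24.6 = 0.5
x=16: ŷ = -9 + 2.8·16 = 35.8; r = 38.3 − 35.8 = 2.5
x=18: ŷ = -9 + 2.8·18 = 41.4; r = 38.9 − 41.4 = -2.5
x=20: ŷ = -9 + 2.8·20 = 47; r = 47 − 47 = 0
SSE = 1 + 0.25 + 0.25 + 6.25 + 6.25 + 0 = 14

SSE = 14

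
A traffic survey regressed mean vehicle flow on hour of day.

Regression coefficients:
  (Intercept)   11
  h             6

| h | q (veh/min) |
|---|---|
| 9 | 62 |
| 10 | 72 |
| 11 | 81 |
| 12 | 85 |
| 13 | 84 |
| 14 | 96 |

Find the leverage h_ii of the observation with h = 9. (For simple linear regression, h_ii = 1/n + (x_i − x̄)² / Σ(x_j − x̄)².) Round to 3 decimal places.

h = 0.524

h̄ = (9 + 10 + 11 + 12 + 13 + 14)/6 = 11.5
Σ(h − h̄)² = 6.25 + 2.25 + 0.25 + 0.25 + 2.25 + 6.25 = 17.5
h = 1/6 + (-2.5)²/17.5 = 0.166667 + 0.357143 = 0.524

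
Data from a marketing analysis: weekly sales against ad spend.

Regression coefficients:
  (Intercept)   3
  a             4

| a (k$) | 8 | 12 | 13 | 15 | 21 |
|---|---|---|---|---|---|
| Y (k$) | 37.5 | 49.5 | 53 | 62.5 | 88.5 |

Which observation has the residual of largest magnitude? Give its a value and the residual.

a = 8, e = 2.5

a=8: Ŷ = 3 + 4·8 = 35; e = 37.5 − 35 = 2.5
a=12: Ŷ = 3 + 4·12 = 51; e = 49.5 − 51 = -1.5
a=13: Ŷ = 3 + 4·13 = 55; e = 53 − 55 = -2
a=15: Ŷ = 3 + 4·15 = 63; e = 62.5 − 63 = -0.5
a=21: Ŷ = 3 + 4·21 = 87; e = 88.5 − 87 = 1.5
Largest |e| is 2.5 at a = 8, residual 2.5.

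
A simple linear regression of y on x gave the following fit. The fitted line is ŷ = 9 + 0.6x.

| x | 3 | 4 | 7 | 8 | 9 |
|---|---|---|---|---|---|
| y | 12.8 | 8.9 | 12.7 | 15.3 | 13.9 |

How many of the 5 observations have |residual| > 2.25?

1

x=3: ŷ = 9 + 0.6·3 = 10.8; e = 12.8 − 10.8 = 2
x=4: ŷ = 9 + 0.6·4 = 11.4; e = 8.9 − 11.4 = -2.5
x=7: ŷ = 9 + 0.6·7 = 13.2; e = 12.7 − 13.2 = -0.5
x=8: ŷ = 9 + 0.6·8 = 13.8; e = 15.3 − 13.8 = 1.5
x=9: ŷ = 9 + 0.6·9 = 14.4; e = 13.9 − 14.4 = -0.5
|e| > 2.25: x=4 (|e|=2.5) → 1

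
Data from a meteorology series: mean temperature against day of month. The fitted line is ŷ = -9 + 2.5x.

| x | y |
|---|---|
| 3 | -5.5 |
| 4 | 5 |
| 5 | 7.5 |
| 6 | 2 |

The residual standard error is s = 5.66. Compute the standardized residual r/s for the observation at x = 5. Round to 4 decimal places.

ŷ = -9 + 2.5·5 = 3.5
r = 7.5 − 3.5 = 4
r/s = 4 / 5.66 = 0.7067

0.7067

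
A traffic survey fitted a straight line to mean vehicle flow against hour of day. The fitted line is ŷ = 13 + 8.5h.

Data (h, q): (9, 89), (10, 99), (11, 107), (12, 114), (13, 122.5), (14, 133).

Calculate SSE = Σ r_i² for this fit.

SSE = 4.5

h=9: ŷ = 13 + 8.5·9 = 89.5; r = 89 − 89.5 = -0.5
h=10: ŷ = 13 + 8.5·10 = 98; r = 99 − 98 = 1
h=11: ŷ = 13 + 8.5·11 = 106.5; r = 107 − 106.5 = 0.5
h=12: ŷ = 13 + 8.5·12 = 115; r = 114 − 115 = -1
h=13: ŷ = 13 + 8.5·13 = 123.5; r = 122.5 − 123.5 = -1
h=14: ŷ = 13 + 8.5·14 = 132; r = 133 − 132 = 1
SSE = 0.25 + 1 + 0.25 + 1 + 1 + 1 = 4.5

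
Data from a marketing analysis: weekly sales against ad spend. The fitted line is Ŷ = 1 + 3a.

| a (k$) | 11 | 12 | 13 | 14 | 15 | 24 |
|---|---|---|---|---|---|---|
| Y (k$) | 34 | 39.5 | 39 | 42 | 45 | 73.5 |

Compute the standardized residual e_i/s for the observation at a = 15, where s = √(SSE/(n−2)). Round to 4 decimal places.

-0.6489

a=11: Ŷ = 1 + 3·11 = 34; e = 34 − 34 = 0
a=12: Ŷ = 1 + 3·12 = 37; e = 39.5 − 37 = 2.5
a=13: Ŷ = 1 + 3·13 = 40; e = 39 − 40 = -1
a=14: Ŷ = 1 + 3·14 = 43; e = 42 − 43 = -1
a=15: Ŷ = 1 + 3·15 = 46; e = 45 − 46 = -1
a=24: Ŷ = 1 + 3·24 = 73; e = 73.5 − 73 = 0.5
SSE = 0 + 6.25 + 1 + 1 + 1 + 0.25 = 9.5
s = √(9.5/4) = 1.5411
e/s = -1 / 1.5411 = -0.6489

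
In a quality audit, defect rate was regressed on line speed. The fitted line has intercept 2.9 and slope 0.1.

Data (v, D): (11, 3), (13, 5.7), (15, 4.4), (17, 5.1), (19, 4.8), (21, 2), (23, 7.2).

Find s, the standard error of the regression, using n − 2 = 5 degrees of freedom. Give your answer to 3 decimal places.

s = 1.817

v=11: ŷ = 2.9 + 0.1·11 = 4; r = 3 − 4 = -1
v=13: ŷ = 2.9 + 0.1·13 = 4.2; r = 5.7 − 4.2 = 1.5
v=15: ŷ = 2.9 + 0.1·15 = 4.4; r = 4.4 − 4.4 = 0
v=17: ŷ = 2.9 + 0.1·17 = 4.6; r = 5.1 − 4.6 = 0.5
v=19: ŷ = 2.9 + 0.1·19 = 4.8; r = 4.8 − 4.8 = 0
v=21: ŷ = 2.9 + 0.1·21 = 5; r = 2 − 5 = -3
v=23: ŷ = 2.9 + 0.1·23 = 5.2; r = 7.2 − 5.2 = 2
SSE = 1 + 2.25 + 0 + 0.25 + 0 + 9 + 4 = 16.5
s = √(16.5/5) = √3.3 ≈ 1.817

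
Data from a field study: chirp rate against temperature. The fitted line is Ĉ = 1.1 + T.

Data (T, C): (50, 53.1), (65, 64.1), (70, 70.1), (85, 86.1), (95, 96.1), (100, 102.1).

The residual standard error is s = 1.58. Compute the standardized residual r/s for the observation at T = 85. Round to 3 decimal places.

Ĉ = 1.1 + 85 = 86.1
r = 86.1 − 86.1 = 0
r/s = 0 / 1.58 = 0.000

0.000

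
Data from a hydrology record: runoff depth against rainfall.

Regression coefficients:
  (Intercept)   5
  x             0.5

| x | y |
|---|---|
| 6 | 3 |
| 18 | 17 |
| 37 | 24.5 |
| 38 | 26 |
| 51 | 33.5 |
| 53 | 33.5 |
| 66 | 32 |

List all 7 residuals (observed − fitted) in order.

x=6: ŷ = 5 + 0.5·6 = 8; r = 3 − 8 = -5
x=18: ŷ = 5 + 0.5·18 = 14; r = 17 − 14 = 3
x=37: ŷ = 5 + 0.5·37 = 23.5; r = 24.5 − 23.5 = 1
x=38: ŷ = 5 + 0.5·38 = 24; r = 26 − 24 = 2
x=51: ŷ = 5 + 0.5·51 = 30.5; r = 33.5 − 30.5 = 3
x=53: ŷ = 5 + 0.5·53 = 31.5; r = 33.5 − 31.5 = 2
x=66: ŷ = 5 + 0.5·66 = 38; r = 32 − 38 = -6

-5, 3, 1, 2, 3, 2, -6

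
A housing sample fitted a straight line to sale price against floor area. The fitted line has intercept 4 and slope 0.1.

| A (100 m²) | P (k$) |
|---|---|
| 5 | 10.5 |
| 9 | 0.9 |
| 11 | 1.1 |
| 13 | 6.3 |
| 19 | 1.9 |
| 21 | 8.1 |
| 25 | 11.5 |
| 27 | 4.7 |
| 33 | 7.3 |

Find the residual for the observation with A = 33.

P̂ = 4 + 0.1·33 = 7.3
e = 7.3 − 7.3 = 0

e = 0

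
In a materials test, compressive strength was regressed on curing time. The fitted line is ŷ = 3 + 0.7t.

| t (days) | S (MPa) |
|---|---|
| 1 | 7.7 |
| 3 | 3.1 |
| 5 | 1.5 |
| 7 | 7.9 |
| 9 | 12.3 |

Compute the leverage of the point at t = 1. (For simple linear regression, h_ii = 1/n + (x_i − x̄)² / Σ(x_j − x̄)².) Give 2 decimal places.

h = 0.60

t̄ = (1 + 3 + 5 + 7 + 9)/5 = 5
Σ(t − t̄)² = 16 + 4 + 0 + 4 + 16 = 40
h = 1/5 + (-4)²/40 = 0.2 + 0.4 = 0.60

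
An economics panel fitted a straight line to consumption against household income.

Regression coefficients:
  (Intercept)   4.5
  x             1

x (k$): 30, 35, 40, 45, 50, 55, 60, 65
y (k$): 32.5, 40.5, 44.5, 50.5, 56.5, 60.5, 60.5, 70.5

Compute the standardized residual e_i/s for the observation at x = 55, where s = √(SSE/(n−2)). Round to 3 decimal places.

0.463

x=30: ŷ = 4.5 + 30 = 34.5; e = 32.5 − 34.5 = -2
x=35: ŷ = 4.5 + 35 = 39.5; e = 40.5 − 39.5 = 1
x=40: ŷ = 4.5 + 40 = 44.5; e = 44.5 − 44.5 = 0
x=45: ŷ = 4.5 + 45 = 49.5; e = 50.5 − 49.5 = 1
x=50: ŷ = 4.5 + 50 = 54.5; e = 56.5 − 54.5 = 2
x=55: ŷ = 4.5 + 55 = 59.5; e = 60.5 − 59.5 = 1
x=60: ŷ = 4.5 + 60 = 64.5; e = 60.5 − 64.5 = -4
x=65: ŷ = 4.5 + 65 = 69.5; e = 70.5 − 69.5 = 1
SSE = 4 + 1 + 0 + 1 + 4 + 1 + 16 + 1 = 28
s = √(28/6) = 2.16025
e/s = 1 / 2.16025 = 0.463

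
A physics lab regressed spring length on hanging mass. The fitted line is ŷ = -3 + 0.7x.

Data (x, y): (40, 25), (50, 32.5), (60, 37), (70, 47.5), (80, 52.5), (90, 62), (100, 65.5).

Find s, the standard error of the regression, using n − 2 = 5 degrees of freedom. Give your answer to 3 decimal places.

x=40: ŷ = -3 + 0.7·40 = 25; r = 25 − 25 = 0
x=50: ŷ = -3 + 0.7·50 = 32; r = 32.5 − 32 = 0.5
x=60: ŷ = -3 + 0.7·60 = 39; r = 37 − 39 = -2
x=70: ŷ = -3 + 0.7·70 = 46; r = 47.5 − 46 = 1.5
x=80: ŷ = -3 + 0.7·80 = 53; r = 52.5 − 53 = -0.5
x=90: ŷ = -3 + 0.7·90 = 60; r = 62 − 60 = 2
x=100: ŷ = -3 + 0.7·100 = 67; r = 65.5 − 67 = -1.5
SSE = 0 + 0.25 + 4 + 2.25 + 0.25 + 4 + 2.25 = 13
s = √(13/5) = √2.6 ≈ 1.612

s = 1.612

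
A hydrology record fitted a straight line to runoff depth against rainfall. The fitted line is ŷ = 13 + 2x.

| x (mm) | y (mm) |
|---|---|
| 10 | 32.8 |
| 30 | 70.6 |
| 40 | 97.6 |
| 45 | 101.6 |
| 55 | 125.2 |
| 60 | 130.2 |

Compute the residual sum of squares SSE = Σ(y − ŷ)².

SSE = 41.6

x=10: ŷ = 13 + 2·10 = 33; e = 32.8 − 33 = -0.2
x=30: ŷ = 13 + 2·30 = 73; e = 70.6 − 73 = -2.4
x=40: ŷ = 13 + 2·40 = 93; e = 97.6 − 93 = 4.6
x=45: ŷ = 13 + 2·45 = 103; e = 101.6 − 103 = -1.4
x=55: ŷ = 13 + 2·55 = 123; e = 125.2 − 123 = 2.2
x=60: ŷ = 13 + 2·60 = 133; e = 130.2 − 133 = -2.8
SSE = 0.04 + 5.76 + 21.16 + 1.96 + 4.84 + 7.84 = 41.6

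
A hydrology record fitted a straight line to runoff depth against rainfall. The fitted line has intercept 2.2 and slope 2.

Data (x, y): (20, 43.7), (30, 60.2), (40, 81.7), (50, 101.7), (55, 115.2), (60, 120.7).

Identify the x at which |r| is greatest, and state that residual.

x = 55, r = 3

x=20: ŷ = 2.2 + 2·20 = 42.2; r = 43.7 − 42.2 = 1.5
x=30: ŷ = 2.2 + 2·30 = 62.2; r = 60.2 − 62.2 = -2
x=40: ŷ = 2.2 + 2·40 = 82.2; r = 81.7 − 82.2 = -0.5
x=50: ŷ = 2.2 + 2·50 = 102.2; r = 101.7 − 102.2 = -0.5
x=55: ŷ = 2.2 + 2·55 = 112.2; r = 115.2 − 112.2 = 3
x=60: ŷ = 2.2 + 2·60 = 122.2; r = 120.7 − 122.2 = -1.5
Largest |r| is 3 at x = 55, residual 3.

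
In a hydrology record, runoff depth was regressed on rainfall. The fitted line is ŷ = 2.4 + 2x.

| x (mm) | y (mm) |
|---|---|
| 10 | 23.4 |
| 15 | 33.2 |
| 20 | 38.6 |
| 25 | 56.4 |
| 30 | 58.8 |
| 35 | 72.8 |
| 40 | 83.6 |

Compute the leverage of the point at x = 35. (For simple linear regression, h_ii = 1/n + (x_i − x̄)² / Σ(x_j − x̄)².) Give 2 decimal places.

x̄ = (10 + 15 + 20 + 25 + 30 + 35 + 40)/7 = 25
Σ(x − x̄)² = 225 + 100 + 25 + 0 + 25 + 100 + 225 = 700
h = 1/7 + (10)²/700 = 0.142857 + 0.142857 = 0.29

h = 0.29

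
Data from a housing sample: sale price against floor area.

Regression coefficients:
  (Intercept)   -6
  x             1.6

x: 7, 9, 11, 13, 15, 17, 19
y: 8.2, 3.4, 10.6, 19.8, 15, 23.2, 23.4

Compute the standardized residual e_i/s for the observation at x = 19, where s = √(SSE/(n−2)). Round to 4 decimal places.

-0.2599

x=7: ŷ = -6 + 1.6·7 = 5.2; e = 8.2 − 5.2 = 3
x=9: ŷ = -6 + 1.6·9 = 8.4; e = 3.4 − 8.4 = -5
x=11: ŷ = -6 + 1.6·11 = 11.6; e = 10.6 − 11.6 = -1
x=13: ŷ = -6 + 1.6·13 = 14.8; e = 19.8 − 14.8 = 5
x=15: ŷ = -6 + 1.6·15 = 18; e = 15 − 18 = -3
x=17: ŷ = -6 + 1.6·17 = 21.2; e = 23.2 − 21.2 = 2
x=19: ŷ = -6 + 1.6·19 = 24.4; e = 23.4 − 24.4 = -1
SSE = 9 + 25 + 1 + 25 + 9 + 4 + 1 = 74
s = √(74/5) = 3.84708
e/s = -1 / 3.84708 = -0.2599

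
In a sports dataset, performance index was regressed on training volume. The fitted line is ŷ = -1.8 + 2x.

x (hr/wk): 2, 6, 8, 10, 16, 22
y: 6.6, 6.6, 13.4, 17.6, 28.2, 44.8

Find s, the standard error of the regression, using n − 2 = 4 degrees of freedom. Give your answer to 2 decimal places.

x=2: ŷ = -1.8 + 2·2 = 2.2; r = 6.6 − 2.2 = 4.4
x=6: ŷ = -1.8 + 2·6 = 10.2; r = 6.6 − 10.2 = -3.6
x=8: ŷ = -1.8 + 2·8 = 14.2; r = 13.4 − 14.2 = -0.8
x=10: ŷ = -1.8 + 2·10 = 18.2; r = 17.6 − 18.2 = -0.6
x=16: ŷ = -1.8 + 2·16 = 30.2; r = 28.2 − 30.2 = -2
x=22: ŷ = -1.8 + 2·22 = 42.2; r = 44.8 − 42.2 = 2.6
SSE = 19.36 + 12.96 + 0.64 + 0.36 + 4 + 6.76 = 44.08
s = √(44.08/4) = √11.02 ≈ 3.32

s = 3.32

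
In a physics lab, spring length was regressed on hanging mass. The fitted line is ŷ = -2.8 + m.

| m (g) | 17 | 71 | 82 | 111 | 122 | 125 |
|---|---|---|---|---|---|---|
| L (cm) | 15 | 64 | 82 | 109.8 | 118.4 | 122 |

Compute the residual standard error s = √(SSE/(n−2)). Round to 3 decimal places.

m=17: ŷ = -2.8 + 17 = 14.2; r = 15 − 14.2 = 0.8
m=71: ŷ = -2.8 + 71 = 68.2; r = 64 − 68.2 = -4.2
m=82: ŷ = -2.8 + 82 = 79.2; r = 82 − 79.2 = 2.8
m=111: ŷ = -2.8 + 111 = 108.2; r = 109.8 − 108.2 = 1.6
m=122: ŷ = -2.8 + 122 = 119.2; r = 118.4 − 119.2 = -0.8
m=125: ŷ = -2.8 + 125 = 122.2; r = 122 − 122.2 = -0.2
SSE = 0.64 + 17.64 + 7.84 + 2.56 + 0.64 + 0.04 = 29.36
s = √(29.36/4) = √7.34 ≈ 2.709

s = 2.709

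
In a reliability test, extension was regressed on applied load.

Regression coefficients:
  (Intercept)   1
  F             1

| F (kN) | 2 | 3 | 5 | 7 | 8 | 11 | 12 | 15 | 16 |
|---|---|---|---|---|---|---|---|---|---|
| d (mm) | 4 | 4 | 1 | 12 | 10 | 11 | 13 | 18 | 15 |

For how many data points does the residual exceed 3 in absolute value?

2

F=2: d̂ = 1 + 2 = 3; r = 4 − 3 = 1
F=3: d̂ = 1 + 3 = 4; r = 4 − 4 = 0
F=5: d̂ = 1 + 5 = 6; r = 1 − 6 = -5
F=7: d̂ = 1 + 7 = 8; r = 12 − 8 = 4
F=8: d̂ = 1 + 8 = 9; r = 10 − 9 = 1
F=11: d̂ = 1 + 11 = 12; r = 11 − 12 = -1
F=12: d̂ = 1 + 12 = 13; r = 13 − 13 = 0
F=15: d̂ = 1 + 15 = 16; r = 18 − 16 = 2
F=16: d̂ = 1 + 16 = 17; r = 15 − 17 = -2
|r| > 3: F=5 (|r|=5), F=7 (|r|=4) → 2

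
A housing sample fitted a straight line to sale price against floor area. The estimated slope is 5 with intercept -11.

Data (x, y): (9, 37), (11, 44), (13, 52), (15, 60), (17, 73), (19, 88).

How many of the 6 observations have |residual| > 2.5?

x=9: ŷ = -11 + 5·9 = 34; e = 37 − 34 = 3
x=11: ŷ = -11 + 5·11 = 44; e = 44 − 44 = 0
x=13: ŷ = -11 + 5·13 = 54; e = 52 − 54 = -2
x=15: ŷ = -11 + 5·15 = 64; e = 60 − 64 = -4
x=17: ŷ = -11 + 5·17 = 74; e = 73 − 74 = -1
x=19: ŷ = -11 + 5·19 = 84; e = 88 − 84 = 4
|e| > 2.5: x=9 (|e|=3), x=15 (|e|=4), x=19 (|e|=4) → 3

3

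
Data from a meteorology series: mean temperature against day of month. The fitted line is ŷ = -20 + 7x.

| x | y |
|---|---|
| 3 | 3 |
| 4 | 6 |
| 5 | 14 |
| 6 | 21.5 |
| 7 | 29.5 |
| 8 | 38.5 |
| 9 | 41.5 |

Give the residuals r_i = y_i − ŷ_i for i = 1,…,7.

2, -2, -1, -0.5, 0.5, 2.5, -1.5

x=3: ŷ = -20 + 7·3 = 1; r = 3 − 1 = 2
x=4: ŷ = -20 + 7·4 = 8; r = 6 − 8 = -2
x=5: ŷ = -20 + 7·5 = 15; r = 14 − 15 = -1
x=6: ŷ = -20 + 7·6 = 22; r = 21.5 − 22 = -0.5
x=7: ŷ = -20 + 7·7 = 29; r = 29.5 − 29 = 0.5
x=8: ŷ = -20 + 7·8 = 36; r = 38.5 − 36 = 2.5
x=9: ŷ = -20 + 7·9 = 43; r = 41.5 − 43 = -1.5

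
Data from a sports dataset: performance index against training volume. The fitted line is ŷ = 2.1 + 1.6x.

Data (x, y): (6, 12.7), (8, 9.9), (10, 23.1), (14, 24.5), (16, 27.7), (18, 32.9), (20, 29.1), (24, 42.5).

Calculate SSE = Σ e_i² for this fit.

SSE = 84

x=6: ŷ = 2.1 + 1.6·6 = 11.7; e = 12.7 − 11.7 = 1
x=8: ŷ = 2.1 + 1.6·8 = 14.9; e = 9.9 − 14.9 = -5
x=10: ŷ = 2.1 + 1.6·10 = 18.1; e = 23.1 − 18.1 = 5
x=14: ŷ = 2.1 + 1.6·14 = 24.5; e = 24.5 − 24.5 = 0
x=16: ŷ = 2.1 + 1.6·16 = 27.7; e = 27.7 − 27.7 = 0
x=18: ŷ = 2.1 + 1.6·18 = 30.9; e = 32.9 − 30.9 = 2
x=20: ŷ = 2.1 + 1.6·20 = 34.1; e = 29.1 − 34.1 = -5
x=24: ŷ = 2.1 + 1.6·24 = 40.5; e = 42.5 − 40.5 = 2
SSE = 1 + 25 + 25 + 0 + 0 + 4 + 25 + 4 = 84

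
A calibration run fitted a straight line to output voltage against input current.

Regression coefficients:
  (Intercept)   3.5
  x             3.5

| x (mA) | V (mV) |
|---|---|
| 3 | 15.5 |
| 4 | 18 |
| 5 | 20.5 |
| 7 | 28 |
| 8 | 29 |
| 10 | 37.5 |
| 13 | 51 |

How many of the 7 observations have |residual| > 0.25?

6

x=3: V̂ = 3.5 + 3.5·3 = 14; e = 15.5 − 14 = 1.5
x=4: V̂ = 3.5 + 3.5·4 = 17.5; e = 18 − 17.5 = 0.5
x=5: V̂ = 3.5 + 3.5·5 = 21; e = 20.5 − 21 = -0.5
x=7: V̂ = 3.5 + 3.5·7 = 28; e = 28 − 28 = 0
x=8: V̂ = 3.5 + 3.5·8 = 31.5; e = 29 − 31.5 = -2.5
x=10: V̂ = 3.5 + 3.5·10 = 38.5; e = 37.5 − 38.5 = -1
x=13: V̂ = 3.5 + 3.5·13 = 49; e = 51 − 49 = 2
|e| > 0.25: x=3 (|e|=1.5), x=4 (|e|=0.5), x=5 (|e|=0.5), x=8 (|e|=2.5), x=10 (|e|=1), x=13 (|e|=2) → 6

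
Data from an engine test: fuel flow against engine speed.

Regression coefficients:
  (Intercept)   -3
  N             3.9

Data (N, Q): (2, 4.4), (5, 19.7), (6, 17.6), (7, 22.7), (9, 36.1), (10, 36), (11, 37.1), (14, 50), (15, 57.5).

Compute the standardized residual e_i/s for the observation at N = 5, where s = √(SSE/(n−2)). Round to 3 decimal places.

N=2: ŷ = -3 + 3.9·2 = 4.8; e = 4.4 − 4.8 = -0.4
N=5: ŷ = -3 + 3.9·5 = 16.5; e = 19.7 − 16.5 = 3.2
N=6: ŷ = -3 + 3.9·6 = 20.4; e = 17.6 − 20.4 = -2.8
N=7: ŷ = -3 + 3.9·7 = 24.3; e = 22.7 − 24.3 = -1.6
N=9: ŷ = -3 + 3.9·9 = 32.1; e = 36.1 − 32.1 = 4
N=10: ŷ = -3 + 3.9·10 = 36; e = 36 − 36 = 0
N=11: ŷ = -3 + 3.9·11 = 39.9; e = 37.1 − 39.9 = -2.8
N=14: ŷ = -3 + 3.9·14 = 51.6; e = 50 − 51.6 = -1.6
N=15: ŷ = -3 + 3.9·15 = 55.5; e = 57.5 − 55.5 = 2
SSE = 0.16 + 10.24 + 7.84 + 2.56 + 16 + 0 + 7.84 + 2.56 + 4 = 51.2
s = √(51.2/7) = 2.70449
e/s = 3.2 / 2.70449 = 1.183

1.183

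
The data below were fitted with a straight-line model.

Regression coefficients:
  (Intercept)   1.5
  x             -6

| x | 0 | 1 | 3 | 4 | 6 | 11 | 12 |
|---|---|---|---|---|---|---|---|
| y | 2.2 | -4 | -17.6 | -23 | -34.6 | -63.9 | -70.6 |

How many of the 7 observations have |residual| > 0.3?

x=0: ŷ = 1.5 − 6·0 = 1.5; e = 2.2 − 1.5 = 0.7
x=1: ŷ = 1.5 − 6·1 = -4.5; e = -4 − (-4.5) = 0.5
x=3: ŷ = 1.5 − 6·3 = -16.5; e = -17.6 − (-16.5) = -1.1
x=4: ŷ = 1.5 − 6·4 = -22.5; e = -23 − (-22.5) = -0.5
x=6: ŷ = 1.5 − 6·6 = -34.5; e = -34.6 − (-34.5) = -0.1
x=11: ŷ = 1.5 − 6·11 = -64.5; e = -63.9 − (-64.5) = 0.6
x=12: ŷ = 1.5 − 6·12 = -70.5; e = -70.6 − (-70.5) = -0.1
|e| > 0.3: x=0 (|e|=0.7), x=1 (|e|=0.5), x=3 (|e|=1.1), x=4 (|e|=0.5), x=11 (|e|=0.6) → 5

5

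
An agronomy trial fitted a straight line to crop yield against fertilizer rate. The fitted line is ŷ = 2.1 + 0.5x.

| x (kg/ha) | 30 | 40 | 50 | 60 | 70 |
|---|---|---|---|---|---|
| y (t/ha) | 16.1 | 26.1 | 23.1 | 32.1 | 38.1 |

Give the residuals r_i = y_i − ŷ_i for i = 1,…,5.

-1, 4, -4, 0, 1

x=30: ŷ = 2.1 + 0.5·30 = 17.1; r = 16.1 − 17.1 = -1
x=40: ŷ = 2.1 + 0.5·40 = 22.1; r = 26.1 − 22.1 = 4
x=50: ŷ = 2.1 + 0.5·50 = 27.1; r = 23.1 − 27.1 = -4
x=60: ŷ = 2.1 + 0.5·60 = 32.1; r = 32.1 − 32.1 = 0
x=70: ŷ = 2.1 + 0.5·70 = 37.1; r = 38.1 − 37.1 = 1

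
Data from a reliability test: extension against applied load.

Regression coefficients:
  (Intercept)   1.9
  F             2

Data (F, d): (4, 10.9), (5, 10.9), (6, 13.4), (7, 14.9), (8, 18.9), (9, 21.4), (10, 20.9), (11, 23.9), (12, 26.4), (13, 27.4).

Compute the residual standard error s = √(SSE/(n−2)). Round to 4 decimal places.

F=4: ŷ = 1.9 + 2·4 = 9.9; e = 10.9 − 9.9 = 1
F=5: ŷ = 1.9 + 2·5 = 11.9; e = 10.9 − 11.9 = -1
F=6: ŷ = 1.9 + 2·6 = 13.9; e = 13.4 − 13.9 = -0.5
F=7: ŷ = 1.9 + 2·7 = 15.9; e = 14.9 − 15.9 = -1
F=8: ŷ = 1.9 + 2·8 = 17.9; e = 18.9 − 17.9 = 1
F=9: ŷ = 1.9 + 2·9 = 19.9; e = 21.4 − 19.9 = 1.5
F=10: ŷ = 1.9 + 2·10 = 21.9; e = 20.9 − 21.9 = -1
F=11: ŷ = 1.9 + 2·11 = 23.9; e = 23.9 − 23.9 = 0
F=12: ŷ = 1.9 + 2·12 = 25.9; e = 26.4 − 25.9 = 0.5
F=13: ŷ = 1.9 + 2·13 = 27.9; e = 27.4 − 27.9 = -0.5
SSE = 1 + 1 + 0.25 + 1 + 1 + 2.25 + 1 + 0 + 0.25 + 0.25 = 8
s = √(8/8) = √1 ≈ 1.0000

s = 1.0000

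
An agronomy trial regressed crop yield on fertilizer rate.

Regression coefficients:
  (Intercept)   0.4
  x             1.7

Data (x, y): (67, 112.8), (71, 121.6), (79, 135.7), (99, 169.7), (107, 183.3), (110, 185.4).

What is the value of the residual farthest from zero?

e = -2

x=67: ŷ = 0.4 + 1.7·67 = 114.3; e = 112.8 − 114.3 = -1.5
x=71: ŷ = 0.4 + 1.7·71 = 121.1; e = 121.6 − 121.1 = 0.5
x=79: ŷ = 0.4 + 1.7·79 = 134.7; e = 135.7 − 134.7 = 1
x=99: ŷ = 0.4 + 1.7·99 = 168.7; e = 169.7 − 168.7 = 1
x=107: ŷ = 0.4 + 1.7·107 = 182.3; e = 183.3 − 182.3 = 1
x=110: ŷ = 0.4 + 1.7·110 = 187.4; e = 185.4 − 187.4 = -2
Largest |e| is 2 at x = 110, residual -2.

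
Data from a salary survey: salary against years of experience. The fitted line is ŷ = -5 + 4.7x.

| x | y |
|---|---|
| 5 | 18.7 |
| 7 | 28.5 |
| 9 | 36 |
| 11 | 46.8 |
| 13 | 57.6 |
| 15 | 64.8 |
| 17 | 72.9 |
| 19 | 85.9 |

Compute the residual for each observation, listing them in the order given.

0.2, 0.6, -1.3, 0.1, 1.5, -0.7, -2, 1.6

x=5: ŷ = -5 + 4.7·5 = 18.5; e = 18.7 − 18.5 = 0.2
x=7: ŷ = -5 + 4.7·7 = 27.9; e = 28.5 − 27.9 = 0.6
x=9: ŷ = -5 + 4.7·9 = 37.3; e = 36 − 37.3 = -1.3
x=11: ŷ = -5 + 4.7·11 = 46.7; e = 46.8 − 46.7 = 0.1
x=13: ŷ = -5 + 4.7·13 = 56.1; e = 57.6 − 56.1 = 1.5
x=15: ŷ = -5 + 4.7·15 = 65.5; e = 64.8 − 65.5 = -0.7
x=17: ŷ = -5 + 4.7·17 = 74.9; e = 72.9 − 74.9 = -2
x=19: ŷ = -5 + 4.7·19 = 84.3; e = 85.9 − 84.3 = 1.6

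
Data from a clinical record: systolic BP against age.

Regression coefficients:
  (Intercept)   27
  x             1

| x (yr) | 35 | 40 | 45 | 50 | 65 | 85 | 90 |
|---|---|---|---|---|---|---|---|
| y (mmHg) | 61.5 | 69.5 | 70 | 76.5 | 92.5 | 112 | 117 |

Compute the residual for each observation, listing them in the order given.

x=35: ŷ = 27 + 35 = 62; e = 61.5 − 62 = -0.5
x=40: ŷ = 27 + 40 = 67; e = 69.5 − 67 = 2.5
x=45: ŷ = 27 + 45 = 72; e = 70 − 72 = -2
x=50: ŷ = 27 + 50 = 77; e = 76.5 − 77 = -0.5
x=65: ŷ = 27 + 65 = 92; e = 92.5 − 92 = 0.5
x=85: ŷ = 27 + 85 = 112; e = 112 − 112 = 0
x=90: ŷ = 27 + 90 = 117; e = 117 − 117 = 0

-0.5, 2.5, -2, -0.5, 0.5, 0, 0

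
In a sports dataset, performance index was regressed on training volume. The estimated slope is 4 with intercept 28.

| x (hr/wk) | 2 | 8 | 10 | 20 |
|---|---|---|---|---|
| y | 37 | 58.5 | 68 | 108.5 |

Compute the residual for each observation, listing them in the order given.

1, -1.5, 0, 0.5

x=2: ŷ = 28 + 4·2 = 36; e = 37 − 36 = 1
x=8: ŷ = 28 + 4·8 = 60; e = 58.5 − 60 = -1.5
x=10: ŷ = 28 + 4·10 = 68; e = 68 − 68 = 0
x=20: ŷ = 28 + 4·20 = 108; e = 108.5 − 108 = 0.5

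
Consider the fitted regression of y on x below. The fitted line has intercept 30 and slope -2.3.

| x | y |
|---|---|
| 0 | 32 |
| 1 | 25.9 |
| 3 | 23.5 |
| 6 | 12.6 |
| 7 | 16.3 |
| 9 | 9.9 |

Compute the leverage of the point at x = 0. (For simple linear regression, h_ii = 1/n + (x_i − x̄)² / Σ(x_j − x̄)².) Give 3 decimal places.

x̄ = (0 + 1 + 3 + 6 + 7 + 9)/6 = 4.33333
Σ(x − x̄)² = 18.7778 + 11.1111 + 1.77778 + 2.77778 + 7.11111 + 21.7778 = 63.3333
h = 1/6 + (-4.33333)²/63.3333 = 0.166667 + 0.296491 = 0.463

h = 0.463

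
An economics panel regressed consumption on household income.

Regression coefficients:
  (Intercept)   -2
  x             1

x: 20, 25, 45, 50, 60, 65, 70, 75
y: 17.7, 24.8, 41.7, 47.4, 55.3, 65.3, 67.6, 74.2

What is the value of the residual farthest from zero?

r = -2.7

x=20: ŷ = -2 + 20 = 18; r = 17.7 − 18 = -0.3
x=25: ŷ = -2 + 25 = 23; r = 24.8 − 23 = 1.8
x=45: ŷ = -2 + 45 = 43; r = 41.7 − 43 = -1.3
x=50: ŷ = -2 + 50 = 48; r = 47.4 − 48 = -0.6
x=60: ŷ = -2 + 60 = 58; r = 55.3 − 58 = -2.7
x=65: ŷ = -2 + 65 = 63; r = 65.3 − 63 = 2.3
x=70: ŷ = -2 + 70 = 68; r = 67.6 − 68 = -0.4
x=75: ŷ = -2 + 75 = 73; r = 74.2 − 73 = 1.2
Largest |r| is 2.7 at x = 60, residual -2.7.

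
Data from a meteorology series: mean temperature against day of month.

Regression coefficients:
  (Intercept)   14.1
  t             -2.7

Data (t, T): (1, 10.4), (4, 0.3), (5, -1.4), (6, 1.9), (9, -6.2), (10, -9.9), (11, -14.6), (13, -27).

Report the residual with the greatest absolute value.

t=1: ŷ = 14.1 − 2.7·1 = 11.4; e = 10.4 − 11.4 = -1
t=4: ŷ = 14.1 − 2.7·4 = 3.3; e = 0.3 − 3.3 = -3
t=5: ŷ = 14.1 − 2.7·5 = 0.6; e = -1.4 − 0.6 = -2
t=6: ŷ = 14.1 − 2.7·6 = -2.1; e = 1.9 − (-2.1) = 4
t=9: ŷ = 14.1 − 2.7·9 = -10.2; e = -6.2 − (-10.2) = 4
t=10: ŷ = 14.1 − 2.7·10 = -12.9; e = -9.9 − (-12.9) = 3
t=11: ŷ = 14.1 − 2.7·11 = -15.6; e = -14.6 − (-15.6) = 1
t=13: ŷ = 14.1 − 2.7·13 = -21; e = -27 − (-21) = -6
Largest |e| is 6 at t = 13, residual -6.

e = -6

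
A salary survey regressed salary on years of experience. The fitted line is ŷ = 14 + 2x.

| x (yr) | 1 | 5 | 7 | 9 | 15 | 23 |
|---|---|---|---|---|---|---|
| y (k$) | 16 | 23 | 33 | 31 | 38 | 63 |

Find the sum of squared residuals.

x=1: ŷ = 14 + 2·1 = 16; e = 16 − 16 = 0
x=5: ŷ = 14 + 2·5 = 24; e = 23 − 24 = -1
x=7: ŷ = 14 + 2·7 = 28; e = 33 − 28 = 5
x=9: ŷ = 14 + 2·9 = 32; e = 31 − 32 = -1
x=15: ŷ = 14 + 2·15 = 44; e = 38 − 44 = -6
x=23: ŷ = 14 + 2·23 = 60; e = 63 − 60 = 3
SSE = 0 + 1 + 25 + 1 + 36 + 9 = 72

SSE = 72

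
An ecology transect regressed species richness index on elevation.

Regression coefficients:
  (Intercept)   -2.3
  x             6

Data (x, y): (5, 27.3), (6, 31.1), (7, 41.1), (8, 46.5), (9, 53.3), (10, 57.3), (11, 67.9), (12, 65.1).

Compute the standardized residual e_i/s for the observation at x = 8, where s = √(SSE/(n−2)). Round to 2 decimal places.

x=5: ŷ = -2.3 + 6·5 = 27.7; e = 27.3 − 27.7 = -0.4
x=6: ŷ = -2.3 + 6·6 = 33.7; e = 31.1 − 33.7 = -2.6
x=7: ŷ = -2.3 + 6·7 = 39.7; e = 41.1 − 39.7 = 1.4
x=8: ŷ = -2.3 + 6·8 = 45.7; e = 46.5 − 45.7 = 0.8
x=9: ŷ = -2.3 + 6·9 = 51.7; e = 53.3 − 51.7 = 1.6
x=10: ŷ = -2.3 + 6·10 = 57.7; e = 57.3 − 57.7 = -0.4
x=11: ŷ = -2.3 + 6·11 = 63.7; e = 67.9 − 63.7 = 4.2
x=12: ŷ = -2.3 + 6·12 = 69.7; e = 65.1 − 69.7 = -4.6
SSE = 0.16 + 6.76 + 1.96 + 0.64 + 2.56 + 0.16 + 17.64 + 21.16 = 51.04
s = √(51.04/6) = 2.91662
e/s = 0.8 / 2.91662 = 0.27

0.27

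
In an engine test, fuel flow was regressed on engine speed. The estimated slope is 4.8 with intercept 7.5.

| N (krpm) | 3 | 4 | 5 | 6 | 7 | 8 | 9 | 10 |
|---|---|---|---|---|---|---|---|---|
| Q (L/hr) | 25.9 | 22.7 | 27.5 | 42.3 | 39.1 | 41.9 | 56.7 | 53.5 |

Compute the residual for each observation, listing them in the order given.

N=3: Q̂ = 7.5 + 4.8·3 = 21.9; r = 25.9 − 21.9 = 4
N=4: Q̂ = 7.5 + 4.8·4 = 26.7; r = 22.7 − 26.7 = -4
N=5: Q̂ = 7.5 + 4.8·5 = 31.5; r = 27.5 − 31.5 = -4
N=6: Q̂ = 7.5 + 4.8·6 = 36.3; r = 42.3 − 36.3 = 6
N=7: Q̂ = 7.5 + 4.8·7 = 41.1; r = 39.1 − 41.1 = -2
N=8: Q̂ = 7.5 + 4.8·8 = 45.9; r = 41.9 − 45.9 = -4
N=9: Q̂ = 7.5 + 4.8·9 = 50.7; r = 56.7 − 50.7 = 6
N=10: Q̂ = 7.5 + 4.8·10 = 55.5; r = 53.5 − 55.5 = -2

4, -4, -4, 6, -2, -4, 6, -2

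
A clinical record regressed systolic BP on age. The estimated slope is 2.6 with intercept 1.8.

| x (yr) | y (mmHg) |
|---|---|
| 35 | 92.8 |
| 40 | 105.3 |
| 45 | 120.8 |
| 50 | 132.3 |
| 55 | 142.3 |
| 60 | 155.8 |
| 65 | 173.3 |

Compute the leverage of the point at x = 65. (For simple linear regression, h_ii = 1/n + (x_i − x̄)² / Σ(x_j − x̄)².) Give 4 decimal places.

x̄ = (35 + 40 + 45 + 50 + 55 + 60 + 65)/7 = 50
Σ(x − x̄)² = 225 + 100 + 25 + 0 + 25 + 100 + 225 = 700
h = 1/7 + (15)²/700 = 0.142857 + 0.321429 = 0.4643

h = 0.4643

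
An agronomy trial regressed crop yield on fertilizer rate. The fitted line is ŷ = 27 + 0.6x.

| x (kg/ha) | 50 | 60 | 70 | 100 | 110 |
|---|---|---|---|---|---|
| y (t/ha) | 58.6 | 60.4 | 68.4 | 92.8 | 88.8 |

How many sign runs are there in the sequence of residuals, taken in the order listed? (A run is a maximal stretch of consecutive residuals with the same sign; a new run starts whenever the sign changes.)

4 runs

x=50: ŷ = 27 + 0.6·50 = 57; r = 58.6 − 57 = 1.6
x=60: ŷ = 27 + 0.6·60 = 63; r = 60.4 − 63 = -2.6
x=70: ŷ = 27 + 0.6·70 = 69; r = 68.4 − 69 = -0.6
x=100: ŷ = 27 + 0.6·100 = 87; r = 92.8 − 87 = 5.8
x=110: ŷ = 27 + 0.6·110 = 93; r = 88.8 − 93 = -4.2
Signs: + − − + −
Runs: +×1, −×2, +×1, −×1 → 4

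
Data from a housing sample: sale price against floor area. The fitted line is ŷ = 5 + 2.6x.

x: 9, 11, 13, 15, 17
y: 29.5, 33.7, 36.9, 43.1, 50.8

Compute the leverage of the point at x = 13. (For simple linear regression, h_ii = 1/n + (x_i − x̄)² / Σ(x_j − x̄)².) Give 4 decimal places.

h = 0.2000

x̄ = (9 + 11 + 13 + 15 + 17)/5 = 13
Σ(x − x̄)² = 16 + 4 + 0 + 4 + 16 = 40
h = 1/5 + (0)²/40 = 0.2 + 0 = 0.2000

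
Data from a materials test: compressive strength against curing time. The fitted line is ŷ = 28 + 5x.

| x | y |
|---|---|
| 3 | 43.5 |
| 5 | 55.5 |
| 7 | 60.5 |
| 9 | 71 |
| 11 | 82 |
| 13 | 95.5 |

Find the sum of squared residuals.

x=3: ŷ = 28 + 5·3 = 43; e = 43.5 − 43 = 0.5
x=5: ŷ = 28 + 5·5 = 53; e = 55.5 − 53 = 2.5
x=7: ŷ = 28 + 5·7 = 63; e = 60.5 − 63 = -2.5
x=9: ŷ = 28 + 5·9 = 73; e = 71 − 73 = -2
x=11: ŷ = 28 + 5·11 = 83; e = 82 − 83 = -1
x=13: ŷ = 28 + 5·13 = 93; e = 95.5 − 93 = 2.5
SSE = 0.25 + 6.25 + 6.25 + 4 + 1 + 6.25 = 24

SSE = 24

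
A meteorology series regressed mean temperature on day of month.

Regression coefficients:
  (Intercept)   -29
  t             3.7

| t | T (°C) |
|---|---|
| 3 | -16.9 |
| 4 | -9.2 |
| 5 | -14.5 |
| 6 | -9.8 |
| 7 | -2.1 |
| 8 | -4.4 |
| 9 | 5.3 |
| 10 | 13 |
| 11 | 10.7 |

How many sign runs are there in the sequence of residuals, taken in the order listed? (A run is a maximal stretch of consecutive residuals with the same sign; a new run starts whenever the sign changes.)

t=3: ŷ = -29 + 3.7·3 = -17.9; r = -16.9 − (-17.9) = 1
t=4: ŷ = -29 + 3.7·4 = -14.2; r = -9.2 − (-14.2) = 5
t=5: ŷ = -29 + 3.7·5 = -10.5; r = -14.5 − (-10.5) = -4
t=6: ŷ = -29 + 3.7·6 = -6.8; r = -9.8 − (-6.8) = -3
t=7: ŷ = -29 + 3.7·7 = -3.1; r = -2.1 − (-3.1) = 1
t=8: ŷ = -29 + 3.7·8 = 0.6; r = -4.4 − 0.6 = -5
t=9: ŷ = -29 + 3.7·9 = 4.3; r = 5.3 − 4.3 = 1
t=10: ŷ = -29 + 3.7·10 = 8; r = 13 − 8 = 5
t=11: ŷ = -29 + 3.7·11 = 11.7; r = 10.7 − 11.7 = -1
Signs: + + − − + − + + −
Runs: +×2, −×2, +×1, −×1, +×2, −×1 → 6

6 runs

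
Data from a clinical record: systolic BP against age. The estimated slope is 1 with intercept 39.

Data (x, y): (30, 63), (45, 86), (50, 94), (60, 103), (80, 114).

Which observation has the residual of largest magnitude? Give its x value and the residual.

x = 30, r = -6

x=30: ŷ = 39 + 30 = 69; r = 63 − 69 = -6
x=45: ŷ = 39 + 45 = 84; r = 86 − 84 = 2
x=50: ŷ = 39 + 50 = 89; r = 94 − 89 = 5
x=60: ŷ = 39 + 60 = 99; r = 103 − 99 = 4
x=80: ŷ = 39 + 80 = 119; r = 114 − 119 = -5
Largest |r| is 6 at x = 30, residual -6.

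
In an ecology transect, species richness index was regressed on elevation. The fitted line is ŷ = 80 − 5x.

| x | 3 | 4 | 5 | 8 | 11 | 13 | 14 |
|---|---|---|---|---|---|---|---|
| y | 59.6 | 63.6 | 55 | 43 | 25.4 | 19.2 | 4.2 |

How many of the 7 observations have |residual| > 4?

3

x=3: ŷ = 80 − 5·3 = 65; r = 59.6 − 65 = -5.4
x=4: ŷ = 80 − 5·4 = 60; r = 63.6 − 60 = 3.6
x=5: ŷ = 80 − 5·5 = 55; r = 55 − 55 = 0
x=8: ŷ = 80 − 5·8 = 40; r = 43 − 40 = 3
x=11: ŷ = 80 − 5·11 = 25; r = 25.4 − 25 = 0.4
x=13: ŷ = 80 − 5·13 = 15; r = 19.2 − 15 = 4.2
x=14: ŷ = 80 − 5·14 = 10; r = 4.2 − 10 = -5.8
|r| > 4: x=3 (|r|=5.4), x=13 (|r|=4.2), x=14 (|r|=5.8) → 3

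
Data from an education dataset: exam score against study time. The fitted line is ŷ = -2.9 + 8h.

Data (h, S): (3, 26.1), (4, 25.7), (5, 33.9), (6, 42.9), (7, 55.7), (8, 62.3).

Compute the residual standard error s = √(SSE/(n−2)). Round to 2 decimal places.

h=3: ŷ = -2.9 + 8·3 = 21.1; e = 26.1 − 21.1 = 5
h=4: ŷ = -2.9 + 8·4 = 29.1; e = 25.7 − 29.1 = -3.4
h=5: ŷ = -2.9 + 8·5 = 37.1; e = 33.9 − 37.1 = -3.2
h=6: ŷ = -2.9 + 8·6 = 45.1; e = 42.9 − 45.1 = -2.2
h=7: ŷ = -2.9 + 8·7 = 53.1; e = 55.7 − 53.1 = 2.6
h=8: ŷ = -2.9 + 8·8 = 61.1; e = 62.3 − 61.1 = 1.2
SSE = 25 + 11.56 + 10.24 + 4.84 + 6.76 + 1.44 = 59.84
s = √(59.84/4) = √14.96 ≈ 3.87

s = 3.87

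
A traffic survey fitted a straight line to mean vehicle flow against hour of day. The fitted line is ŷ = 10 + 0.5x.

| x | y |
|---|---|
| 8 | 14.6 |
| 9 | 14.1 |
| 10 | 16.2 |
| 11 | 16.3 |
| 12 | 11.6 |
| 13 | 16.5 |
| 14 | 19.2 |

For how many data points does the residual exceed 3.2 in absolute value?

x=8: ŷ = 10 + 0.5·8 = 14; e = 14.6 − 14 = 0.6
x=9: ŷ = 10 + 0.5·9 = 14.5; e = 14.1 − 14.5 = -0.4
x=10: ŷ = 10 + 0.5·10 = 15; e = 16.2 − 15 = 1.2
x=11: ŷ = 10 + 0.5·11 = 15.5; e = 16.3 − 15.5 = 0.8
x=12: ŷ = 10 + 0.5·12 = 16; e = 11.6 − 16 = -4.4
x=13: ŷ = 10 + 0.5·13 = 16.5; e = 16.5 − 16.5 = 0
x=14: ŷ = 10 + 0.5·14 = 17; e = 19.2 − 17 = 2.2
|e| > 3.2: x=12 (|e|=4.4) → 1

1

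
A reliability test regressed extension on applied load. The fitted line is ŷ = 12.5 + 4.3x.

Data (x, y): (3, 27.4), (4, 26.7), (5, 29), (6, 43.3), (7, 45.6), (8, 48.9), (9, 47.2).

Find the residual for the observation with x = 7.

ŷ = 12.5 + 4.3·7 = 42.6
r = 45.6 − 42.6 = 3

r = 3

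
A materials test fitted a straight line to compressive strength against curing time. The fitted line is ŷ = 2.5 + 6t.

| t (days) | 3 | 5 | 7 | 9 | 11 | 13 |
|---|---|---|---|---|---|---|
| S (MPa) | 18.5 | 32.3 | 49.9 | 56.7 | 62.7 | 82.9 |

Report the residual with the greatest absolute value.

r = -5.8

t=3: ŷ = 2.5 + 6·3 = 20.5; r = 18.5 − 20.5 = -2
t=5: ŷ = 2.5 + 6·5 = 32.5; r = 32.3 − 32.5 = -0.2
t=7: ŷ = 2.5 + 6·7 = 44.5; r = 49.9 − 44.5 = 5.4
t=9: ŷ = 2.5 + 6·9 = 56.5; r = 56.7 − 56.5 = 0.2
t=11: ŷ = 2.5 + 6·11 = 68.5; r = 62.7 − 68.5 = -5.8
t=13: ŷ = 2.5 + 6·13 = 80.5; r = 82.9 − 80.5 = 2.4
Largest |r| is 5.8 at t = 11, residual -5.8.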